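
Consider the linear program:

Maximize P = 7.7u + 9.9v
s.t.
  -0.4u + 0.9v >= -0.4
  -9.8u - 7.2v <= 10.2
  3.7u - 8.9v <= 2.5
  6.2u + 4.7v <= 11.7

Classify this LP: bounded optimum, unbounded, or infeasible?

bounded optimum

Vertices and P = 7.7u + 9.9v:
  (-3639/5693, -3112/5693) → P = -588291/56930
  (-6609/71, 8895/71) → P = 185856/355
  (11588/7257, 2779/7257) → P = 1167397/72570
The feasible region has finitely many vertices and no improving ray; the maximum is 185856/355 at (-6609/71, 8895/71).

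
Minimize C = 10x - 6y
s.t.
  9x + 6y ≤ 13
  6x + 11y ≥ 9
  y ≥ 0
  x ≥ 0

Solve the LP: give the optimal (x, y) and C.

Feasible corners and C = 10x - 6y:
  (89/63, 1/21) → C = 872/63
  (0, 13/6) → C = -13
  (0, 9/11) → C = -54/11

At the optimal vertex, 9x + 6y = 13 and x = 0.
Solving simultaneously gives x = 0, y = 13/6.

x = 0, y = 13/6, minimum C = -13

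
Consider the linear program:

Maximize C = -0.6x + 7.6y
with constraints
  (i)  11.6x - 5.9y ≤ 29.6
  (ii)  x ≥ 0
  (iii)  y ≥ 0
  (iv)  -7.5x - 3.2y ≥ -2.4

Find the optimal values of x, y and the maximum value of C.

Corner points and C = -0.6x + 7.6y:
  (0, 0) → C = 0
  (0, 0.75) → C = 5.7
  (0.32, 0) → C = -0.192

The optimum lies where x = 0 and -7.5x - 3.2y = -2.4.
Solving simultaneously gives x = 0, y = 0.75.

x = 0, y = 0.75, maximum C = 5.7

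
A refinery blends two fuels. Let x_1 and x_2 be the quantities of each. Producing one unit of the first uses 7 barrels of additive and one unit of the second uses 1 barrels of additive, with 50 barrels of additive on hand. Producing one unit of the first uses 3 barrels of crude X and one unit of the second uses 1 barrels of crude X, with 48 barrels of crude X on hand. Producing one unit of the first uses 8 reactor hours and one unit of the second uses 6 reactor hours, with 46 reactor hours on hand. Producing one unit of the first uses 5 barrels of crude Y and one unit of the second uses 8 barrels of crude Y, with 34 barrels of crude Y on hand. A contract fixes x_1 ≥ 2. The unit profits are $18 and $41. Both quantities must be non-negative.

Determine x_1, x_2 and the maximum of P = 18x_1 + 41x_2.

Vertices and P = 18x_1 + 41x_2:
  (23/4, 0) → P = 207/2
  (2, 0) → P = 36
  (82/17, 21/17) → P = 2337/17
  (2, 3) → P = 159

The binding constraints are 5x_1 + 8x_2 = 34 and x_1 = 2.
Solving simultaneously gives x_1 = 2, x_2 = 3.

x_1 = 2, x_2 = 3, maximum P = 159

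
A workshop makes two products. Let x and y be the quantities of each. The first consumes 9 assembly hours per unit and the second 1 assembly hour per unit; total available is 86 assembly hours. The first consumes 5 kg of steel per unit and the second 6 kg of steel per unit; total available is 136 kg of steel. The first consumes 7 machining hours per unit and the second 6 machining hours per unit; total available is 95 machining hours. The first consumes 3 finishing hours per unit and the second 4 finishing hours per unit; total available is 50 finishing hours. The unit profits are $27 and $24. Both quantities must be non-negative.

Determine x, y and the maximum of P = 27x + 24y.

Extreme points and P = 27x + 24y:
  (0, 0) → P = 0
  (0, 25/2) → P = 300
  (86/9, 0) → P = 258
  (421/47, 253/47) → P = 17439/47
  (8, 13/2) → P = 372

x = 8, y = 13/2, maximum P = 372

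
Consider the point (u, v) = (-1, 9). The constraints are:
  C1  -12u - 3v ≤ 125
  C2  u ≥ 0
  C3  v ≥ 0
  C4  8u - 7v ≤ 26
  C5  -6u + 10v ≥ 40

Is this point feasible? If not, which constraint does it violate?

not feasible — violates C2

Constraint C2: u = -1, which is not ≥ 0. All other constraints are satisfied.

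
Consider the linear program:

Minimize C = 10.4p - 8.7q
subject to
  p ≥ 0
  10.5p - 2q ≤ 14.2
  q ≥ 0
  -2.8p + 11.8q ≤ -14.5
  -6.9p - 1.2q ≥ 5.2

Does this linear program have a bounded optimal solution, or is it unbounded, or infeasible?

The boundaries p = 0 and 10.5p - 2q = 14.2 meet at (0, -7.1), but that point violates q ≥ 0. Every candidate vertex is excluded by some other constraint, so the feasible region is empty.

infeasible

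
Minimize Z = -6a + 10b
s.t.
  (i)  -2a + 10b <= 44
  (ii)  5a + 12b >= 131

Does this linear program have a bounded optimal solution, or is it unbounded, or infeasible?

From the feasible point (391/37, 241/37), moving in the direction (12, -5) keeps every constraint satisfied while Z decreases without bound.

unbounded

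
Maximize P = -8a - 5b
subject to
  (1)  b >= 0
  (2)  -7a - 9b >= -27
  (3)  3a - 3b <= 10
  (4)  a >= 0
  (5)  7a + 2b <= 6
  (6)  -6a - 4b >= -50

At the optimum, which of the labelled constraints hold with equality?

Feasible corners and P = -8a - 5b:
  (0, 0) → P = 0
  (6/7, 0) → P = -48/7
  (0, 3) → P = -15

The maximum is at (0, 0). Substituting into each constraint, equality holds for (1) and (4); the remaining constraints have slack.

(1) and (4)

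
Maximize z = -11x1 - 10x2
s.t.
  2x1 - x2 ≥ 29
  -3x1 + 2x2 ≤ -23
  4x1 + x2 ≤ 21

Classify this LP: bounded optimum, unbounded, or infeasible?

From the feasible point (25/3, -37/3), moving in the direction (1, -4) keeps every constraint satisfied while z increases without bound.

unbounded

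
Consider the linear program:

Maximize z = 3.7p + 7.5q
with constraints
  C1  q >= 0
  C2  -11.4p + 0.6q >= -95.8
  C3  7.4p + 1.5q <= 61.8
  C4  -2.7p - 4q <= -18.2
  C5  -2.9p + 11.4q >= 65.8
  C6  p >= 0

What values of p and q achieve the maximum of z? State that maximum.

p = 0, q = 41.2, maximum z = 309

Vertices and z = 3.7p + 7.5q:
  (20194/2957, 66614/8871) → z = 1206264/14785
  (0, 206/5) → z = 309
  (0, 329/57) → z = 1645/38

At the optimal vertex, 7.4p + 1.5q = 61.8 and p = 0.
Solving simultaneously gives p = 0, q = 206/5.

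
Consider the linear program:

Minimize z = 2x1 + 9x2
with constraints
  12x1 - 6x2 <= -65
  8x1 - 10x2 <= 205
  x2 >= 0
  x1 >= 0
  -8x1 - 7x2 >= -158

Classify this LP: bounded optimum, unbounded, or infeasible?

Extreme points and z = 2x1 + 9x2:
  (0, 65/6) → z = 195/2
  (493/132, 604/33) → z = 11365/66
  (0, 158/7) → z = 1422/7
The feasible region has finitely many vertices and no improving ray; the minimum is 195/2 at (0, 65/6).

bounded optimum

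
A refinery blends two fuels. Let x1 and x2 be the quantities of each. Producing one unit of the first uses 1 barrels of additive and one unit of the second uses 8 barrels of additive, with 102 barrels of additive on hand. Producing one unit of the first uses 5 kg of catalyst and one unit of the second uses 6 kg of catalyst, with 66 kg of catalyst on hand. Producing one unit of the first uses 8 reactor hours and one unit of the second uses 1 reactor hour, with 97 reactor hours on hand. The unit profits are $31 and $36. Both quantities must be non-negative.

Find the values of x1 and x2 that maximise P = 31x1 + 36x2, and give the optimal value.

x1 = 12, x2 = 1, maximum P = 408

Extreme points and P = 31x1 + 36x2:
  (0, 0) → P = 0
  (0, 11) → P = 396
  (97/8, 0) → P = 3007/8
  (12, 1) → P = 408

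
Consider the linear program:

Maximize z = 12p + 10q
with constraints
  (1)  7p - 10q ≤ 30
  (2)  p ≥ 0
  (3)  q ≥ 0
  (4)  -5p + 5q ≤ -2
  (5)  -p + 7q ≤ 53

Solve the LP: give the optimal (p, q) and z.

Corner points and z = 12p + 10q:
  (30/7, 0) → z = 360/7
  (740/39, 401/39) → z = 12890/39
  (2/5, 0) → z = 24/5
  (93/10, 89/10) → z = 1003/5

p = 740/39, q = 401/39, maximum z = 12890/39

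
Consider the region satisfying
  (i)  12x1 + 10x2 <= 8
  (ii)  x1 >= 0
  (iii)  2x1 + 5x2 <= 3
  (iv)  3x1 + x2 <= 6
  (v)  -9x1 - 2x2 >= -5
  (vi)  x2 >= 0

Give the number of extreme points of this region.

5

The feasible vertices (each the meet of two boundaries and inside every other half-plane) are:
  (1/4, 1/2)
  (17/33, 2/11)
  (0, 3/5)
  (0, 0)
  (5/9, 0)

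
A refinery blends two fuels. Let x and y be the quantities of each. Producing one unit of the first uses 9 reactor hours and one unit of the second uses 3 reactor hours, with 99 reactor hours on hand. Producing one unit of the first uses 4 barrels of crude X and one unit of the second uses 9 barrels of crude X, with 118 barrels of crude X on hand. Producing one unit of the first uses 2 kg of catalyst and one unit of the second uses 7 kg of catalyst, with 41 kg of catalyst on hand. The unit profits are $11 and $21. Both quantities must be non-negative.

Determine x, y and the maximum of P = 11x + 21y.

x = 10, y = 3, maximum P = 173

Vertices and P = 11x + 21y:
  (0, 0) → P = 0
  (0, 41/7) → P = 123
  (11, 0) → P = 121
  (10, 3) → P = 173

The binding constraints are 9x + 3y = 99 and 2x + 7y = 41.
Solving simultaneously gives x = 10, y = 3.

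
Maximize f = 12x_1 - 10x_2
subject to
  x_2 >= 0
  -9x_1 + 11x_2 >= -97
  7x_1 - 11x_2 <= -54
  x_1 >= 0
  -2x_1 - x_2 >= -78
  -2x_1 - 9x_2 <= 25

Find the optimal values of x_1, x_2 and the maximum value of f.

At the optimal vertex, 7x_1 - 11x_2 = -54 and -2x_1 - x_2 = -78.
Solving simultaneously gives x_1 = 804/29, x_2 = 654/29.

x_1 = 804/29, x_2 = 654/29, maximum f = 3108/29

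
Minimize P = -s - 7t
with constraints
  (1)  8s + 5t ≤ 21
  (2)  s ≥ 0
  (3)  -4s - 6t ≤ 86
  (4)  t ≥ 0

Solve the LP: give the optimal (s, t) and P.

Feasible corners and P = -s - 7t:
  (0, 21/5) → P = -147/5
  (21/8, 0) → P = -21/8
  (0, 0) → P = 0

s = 0, t = 21/5, minimum P = -147/5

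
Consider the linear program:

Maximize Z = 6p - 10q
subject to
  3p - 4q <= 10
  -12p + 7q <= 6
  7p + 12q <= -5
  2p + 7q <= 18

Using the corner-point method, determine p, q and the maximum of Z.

p = -94/27, q = -46/9, maximum Z = 272/9

Feasible corners and Z = 6p - 10q:
  (-94/27, -46/9) → Z = 272/9
  (25/16, -85/64) → Z = 725/32
  (-107/193, -18/193) → Z = -462/193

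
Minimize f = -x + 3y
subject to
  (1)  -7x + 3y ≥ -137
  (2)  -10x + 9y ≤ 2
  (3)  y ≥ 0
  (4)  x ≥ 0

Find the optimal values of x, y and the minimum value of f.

x = 137/7, y = 0, minimum f = -137/7

Vertices and f = -x + 3y:
  (413/11, 1384/33) → f = 971/11
  (137/7, 0) → f = -137/7
  (0, 2/9) → f = 2/3
  (0, 0) → f = 0

The optimum lies where -7x + 3y = -137 and y = 0.
Solving simultaneously gives x = 137/7, y = 0.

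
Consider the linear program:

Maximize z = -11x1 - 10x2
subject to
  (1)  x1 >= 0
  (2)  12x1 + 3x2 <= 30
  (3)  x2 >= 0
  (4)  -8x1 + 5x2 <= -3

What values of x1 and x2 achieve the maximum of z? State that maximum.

x1 = 3/8, x2 = 0, maximum z = -33/8

Extreme points and z = -11x1 - 10x2:
  (5/2, 0) → z = -55/2
  (53/28, 17/7) → z = -1263/28
  (3/8, 0) → z = -33/8

The binding constraints are x2 = 0 and -8x1 + 5x2 = -3.
Solving simultaneously gives x1 = 3/8, x2 = 0.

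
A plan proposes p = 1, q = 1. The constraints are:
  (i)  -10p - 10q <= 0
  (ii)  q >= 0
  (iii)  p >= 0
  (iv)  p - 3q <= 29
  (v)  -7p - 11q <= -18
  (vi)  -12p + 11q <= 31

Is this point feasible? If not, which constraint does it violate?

(i): -20 ≤ 0 ✓
(ii): 1 ≥ 0 ✓
(iii): 1 ≥ 0 ✓
(iv): -2 ≤ 29 ✓
(v): -18 ≤ -18 ✓
(vi): -1 ≤ 31 ✓

feasible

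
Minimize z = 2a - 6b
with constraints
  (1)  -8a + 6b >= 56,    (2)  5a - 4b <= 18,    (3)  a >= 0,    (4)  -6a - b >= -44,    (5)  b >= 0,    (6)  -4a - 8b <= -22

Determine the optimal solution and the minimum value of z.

a = 0, b = 44, minimum z = -264

Vertices and z = 2a - 6b:
  (0, 28/3) → z = -56
  (52/11, 172/11) → z = -928/11
  (0, 44) → z = -264

At the optimal vertex, a = 0 and -6a - b = -44.
Solving simultaneously gives a = 0, b = 44.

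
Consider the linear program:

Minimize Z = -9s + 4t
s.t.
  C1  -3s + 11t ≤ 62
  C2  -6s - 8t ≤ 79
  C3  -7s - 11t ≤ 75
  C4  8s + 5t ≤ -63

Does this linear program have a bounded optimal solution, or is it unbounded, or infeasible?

bounded optimum

Vertices and Z = -9s + 4t:
  (-137/10, 19/10) → Z = 1309/10
  (-1003/103, 307/103) → Z = 10255/103
  (-6, -3) → Z = 42
The feasible region has finitely many vertices and no improving ray; the minimum is 42 at (-6, -3).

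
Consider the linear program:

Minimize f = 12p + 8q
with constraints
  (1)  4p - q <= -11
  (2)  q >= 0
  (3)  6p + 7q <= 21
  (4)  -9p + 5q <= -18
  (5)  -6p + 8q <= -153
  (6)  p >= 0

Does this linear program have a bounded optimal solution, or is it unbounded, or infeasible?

infeasible

The boundaries -6p + 8q = -153 and p = 0 meet at (0, -153/8), but that point violates 4p - q ≤ -11. Every candidate vertex is excluded by some other constraint, so the feasible region is empty.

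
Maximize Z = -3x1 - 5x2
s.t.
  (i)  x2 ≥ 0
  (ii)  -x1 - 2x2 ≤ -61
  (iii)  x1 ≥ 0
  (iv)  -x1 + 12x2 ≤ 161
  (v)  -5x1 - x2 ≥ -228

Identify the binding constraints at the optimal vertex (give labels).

Feasible corners and Z = -3x1 - 5x2:
  (205/7, 111/7) → Z = -1170/7
  (395/9, 77/9) → Z = -1570/9
  (2575/61, 1033/61) → Z = -12890/61

The maximum is at (205/7, 111/7). Substituting into each constraint, equality holds for (ii) and (iv); the remaining constraints have slack.

(ii) and (iv)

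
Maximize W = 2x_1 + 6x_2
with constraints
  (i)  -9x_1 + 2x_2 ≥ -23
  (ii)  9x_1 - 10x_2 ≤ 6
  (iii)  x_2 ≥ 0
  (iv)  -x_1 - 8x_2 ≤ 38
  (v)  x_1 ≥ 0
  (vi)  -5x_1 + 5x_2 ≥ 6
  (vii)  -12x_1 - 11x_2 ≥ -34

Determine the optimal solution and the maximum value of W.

x_1 = 0, x_2 = 34/11, maximum W = 204/11

Feasible corners and W = 2x_1 + 6x_2:
  (0, 6/5) → W = 36/5
  (0, 34/11) → W = 204/11
  (104/115, 242/115) → W = 332/23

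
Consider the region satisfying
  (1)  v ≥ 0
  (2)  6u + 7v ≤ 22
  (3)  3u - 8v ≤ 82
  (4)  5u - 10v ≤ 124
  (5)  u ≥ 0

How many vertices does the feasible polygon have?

Of the 10 pairwise boundary intersections, those satisfying every inequality are:
  (11/3, 0)
  (0, 0)
  (0, 22/7)

3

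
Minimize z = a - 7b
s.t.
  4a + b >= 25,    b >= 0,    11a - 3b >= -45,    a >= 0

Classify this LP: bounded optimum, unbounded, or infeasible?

From the feasible point (25/4, 0), moving in the direction (3, 11) keeps every constraint satisfied while z decreases without bound.

unbounded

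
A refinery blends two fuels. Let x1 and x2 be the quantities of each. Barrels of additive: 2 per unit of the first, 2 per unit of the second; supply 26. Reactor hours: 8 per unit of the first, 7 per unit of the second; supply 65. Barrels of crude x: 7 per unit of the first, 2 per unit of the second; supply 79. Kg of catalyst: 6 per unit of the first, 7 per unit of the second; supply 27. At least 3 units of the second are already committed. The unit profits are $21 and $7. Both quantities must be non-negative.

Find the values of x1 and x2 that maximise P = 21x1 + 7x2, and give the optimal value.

Vertices and P = 21x1 + 7x2:
  (0, 27/7) → P = 27
  (0, 3) → P = 21
  (1, 3) → P = 42

x1 = 1, x2 = 3, maximum P = 42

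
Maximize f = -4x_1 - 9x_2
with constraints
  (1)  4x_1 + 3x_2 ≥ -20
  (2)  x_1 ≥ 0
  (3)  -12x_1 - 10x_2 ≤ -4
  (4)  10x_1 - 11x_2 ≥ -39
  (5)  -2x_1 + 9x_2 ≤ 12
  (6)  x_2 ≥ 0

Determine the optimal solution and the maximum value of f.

x_1 = 1/3, x_2 = 0, maximum f = -4/3

Feasible corners and f = -4x_1 - 9x_2:
  (0, 2/5) → f = -18/5
  (0, 4/3) → f = -12
  (1/3, 0) → f = -4/3
The feasible region is unbounded (it extends along (9, 2), (1, 0)), but f strictly decreases along every unbounded feasible direction, so there is no improving ray and the maximum is attained at a vertex.

At the optimal vertex, -12x_1 - 10x_2 = -4 and x_2 = 0.
Solving simultaneously gives x_1 = 1/3, x_2 = 0.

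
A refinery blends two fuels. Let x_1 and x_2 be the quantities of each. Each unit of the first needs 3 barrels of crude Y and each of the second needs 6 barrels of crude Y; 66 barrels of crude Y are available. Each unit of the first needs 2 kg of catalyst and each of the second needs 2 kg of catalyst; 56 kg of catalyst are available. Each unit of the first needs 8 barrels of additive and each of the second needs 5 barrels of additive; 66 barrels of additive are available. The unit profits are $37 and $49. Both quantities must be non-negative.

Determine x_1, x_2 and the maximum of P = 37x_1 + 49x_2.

Corner points and P = 37x_1 + 49x_2:
  (0, 0) → P = 0
  (0, 11) → P = 539
  (33/4, 0) → P = 1221/4
  (2, 10) → P = 564

x_1 = 2, x_2 = 10, maximum P = 564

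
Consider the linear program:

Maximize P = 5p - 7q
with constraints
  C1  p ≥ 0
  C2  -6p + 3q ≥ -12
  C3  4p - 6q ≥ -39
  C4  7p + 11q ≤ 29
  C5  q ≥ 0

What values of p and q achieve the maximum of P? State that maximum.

Extreme points and P = 5p - 7q:
  (0, 29/11) → P = -203/11
  (0, 0) → P = 0
  (73/29, 30/29) → P = 155/29
  (2, 0) → P = 10

At the optimal vertex, -6p + 3q = -12 and q = 0.
Solving simultaneously gives p = 2, q = 0.

p = 2, q = 0, maximum P = 10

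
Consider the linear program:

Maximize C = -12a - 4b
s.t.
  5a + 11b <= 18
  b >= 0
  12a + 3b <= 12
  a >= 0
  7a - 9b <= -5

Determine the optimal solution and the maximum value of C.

a = 0, b = 5/9, maximum C = -20/9

Vertices and C = -12a - 4b:
  (2/3, 4/3) → C = -40/3
  (0, 18/11) → C = -72/11
  (31/43, 48/43) → C = -564/43
  (0, 5/9) → C = -20/9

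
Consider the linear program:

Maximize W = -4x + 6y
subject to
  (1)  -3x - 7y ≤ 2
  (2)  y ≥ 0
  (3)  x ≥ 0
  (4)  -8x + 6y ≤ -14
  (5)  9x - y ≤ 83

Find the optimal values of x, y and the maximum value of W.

x = 242/23, y = 269/23, maximum W = 646/23

Vertices and W = -4x + 6y:
  (7/4, 0) → W = -7
  (83/9, 0) → W = -332/9
  (242/23, 269/23) → W = 646/23

At the optimal vertex, -8x + 6y = -14 and 9x - y = 83.
Solving simultaneously gives x = 242/23, y = 269/23.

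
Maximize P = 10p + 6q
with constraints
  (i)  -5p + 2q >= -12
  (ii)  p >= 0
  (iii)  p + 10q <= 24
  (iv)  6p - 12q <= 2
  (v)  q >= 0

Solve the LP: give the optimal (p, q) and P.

p = 42/13, q = 27/13, maximum P = 582/13

Vertices and P = 10p + 6q:
  (42/13, 27/13) → P = 582/13
  (35/12, 31/24) → P = 443/12
  (0, 12/5) → P = 72/5
  (0, 0) → P = 0
  (1/3, 0) → P = 10/3

At the optimal vertex, -5p + 2q = -12 and p + 10q = 24.
Solving simultaneously gives p = 42/13, q = 27/13.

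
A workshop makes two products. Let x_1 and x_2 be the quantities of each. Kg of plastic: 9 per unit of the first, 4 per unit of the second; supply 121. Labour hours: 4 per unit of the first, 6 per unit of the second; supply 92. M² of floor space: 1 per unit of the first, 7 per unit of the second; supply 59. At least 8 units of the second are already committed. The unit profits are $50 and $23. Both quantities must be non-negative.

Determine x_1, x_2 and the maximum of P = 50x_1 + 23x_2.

Feasible corners and P = 50x_1 + 23x_2:
  (0, 59/7) → P = 1357/7
  (0, 8) → P = 184
  (3, 8) → P = 334

At the optimal vertex, x_1 + 7x_2 = 59 and x_2 = 8.
Solving simultaneously gives x_1 = 3, x_2 = 8.

x_1 = 3, x_2 = 8, maximum P = 334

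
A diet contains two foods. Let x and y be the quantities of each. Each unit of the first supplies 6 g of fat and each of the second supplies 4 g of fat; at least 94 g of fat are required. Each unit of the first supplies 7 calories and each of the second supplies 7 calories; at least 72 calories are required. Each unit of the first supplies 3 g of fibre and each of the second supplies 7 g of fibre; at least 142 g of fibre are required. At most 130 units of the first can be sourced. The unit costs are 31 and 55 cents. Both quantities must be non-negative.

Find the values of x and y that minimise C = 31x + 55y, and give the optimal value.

Vertices and C = 31x + 55y:
  (0, 47/2) → C = 2585/2
  (142/3, 0) → C = 4402/3
  (130, 0) → C = 4030
  (3, 19) → C = 1138
The feasible region is unbounded (it extends along (0, 1)), but C strictly increases along every unbounded feasible direction, so there is no improving ray and the minimum is attained at a vertex.

x = 3, y = 19, minimum C = 1138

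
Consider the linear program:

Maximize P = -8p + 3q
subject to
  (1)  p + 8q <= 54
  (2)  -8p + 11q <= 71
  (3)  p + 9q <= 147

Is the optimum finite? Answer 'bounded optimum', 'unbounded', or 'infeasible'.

From the feasible point (26/75, 503/75), moving in the direction (-11, -8) keeps every constraint satisfied while P increases without bound.

unbounded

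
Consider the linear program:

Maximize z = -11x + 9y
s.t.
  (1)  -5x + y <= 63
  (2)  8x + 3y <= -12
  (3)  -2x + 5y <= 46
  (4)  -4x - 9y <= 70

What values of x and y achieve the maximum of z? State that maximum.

Corner points and z = -11x + 9y:
  (-269/23, 104/23) → z = 3895/23
  (-13, -2) → z = 125
  (-99/23, 172/23) → z = 2637/23
  (17/10, -128/15) → z = -191/2

x = -269/23, y = 104/23, maximum z = 3895/23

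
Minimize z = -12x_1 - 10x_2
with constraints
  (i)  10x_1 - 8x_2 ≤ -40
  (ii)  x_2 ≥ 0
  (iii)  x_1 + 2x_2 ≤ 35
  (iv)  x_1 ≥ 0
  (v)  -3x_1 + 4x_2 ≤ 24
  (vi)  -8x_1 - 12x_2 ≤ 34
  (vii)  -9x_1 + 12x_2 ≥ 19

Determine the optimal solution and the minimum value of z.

Extreme points and z = -12x_1 - 10x_2:
  (0, 5) → z = -50
  (2, 15/2) → z = -99
  (0, 6) → z = -60

The optimum lies where 10x_1 - 8x_2 = -40 and -3x_1 + 4x_2 = 24.
Solving simultaneously gives x_1 = 2, x_2 = 15/2.

x_1 = 2, x_2 = 15/2, minimum z = -99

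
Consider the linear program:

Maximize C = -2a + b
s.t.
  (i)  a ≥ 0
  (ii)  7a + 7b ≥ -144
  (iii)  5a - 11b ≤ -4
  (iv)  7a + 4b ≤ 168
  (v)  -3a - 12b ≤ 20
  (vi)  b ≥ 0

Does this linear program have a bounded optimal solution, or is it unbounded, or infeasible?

bounded optimum

Vertices and C = -2a + b:
  (0, 4/11) → C = 4/11
  (0, 42) → C = 42
  (1832/97, 868/97) → C = -2796/97
The feasible region has finitely many vertices and no improving ray; the maximum is 42 at (0, 42).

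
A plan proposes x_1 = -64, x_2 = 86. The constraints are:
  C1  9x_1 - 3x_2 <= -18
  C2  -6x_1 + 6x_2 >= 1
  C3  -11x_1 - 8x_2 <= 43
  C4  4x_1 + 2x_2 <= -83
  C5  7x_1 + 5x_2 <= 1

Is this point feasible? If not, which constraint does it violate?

feasible

C1: -834 ≤ -18 ✓
C2: 900 ≥ 1 ✓
C3: 16 ≤ 43 ✓
C4: -84 ≤ -83 ✓
C5: -18 ≤ 1 ✓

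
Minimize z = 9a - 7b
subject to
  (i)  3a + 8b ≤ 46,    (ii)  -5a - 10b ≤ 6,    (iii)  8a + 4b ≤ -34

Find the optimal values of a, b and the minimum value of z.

Feasible corners and z = 9a - 7b:
  (-254/5, 124/5) → z = -3154/5
  (-114/13, 235/26) → z = -3697/26
  (-79/15, 61/30) → z = -1849/30

The optimum lies where 3a + 8b = 46 and -5a - 10b = 6.
Solving simultaneously gives a = -254/5, b = 124/5.

a = -254/5, b = 124/5, minimum z = -3154/5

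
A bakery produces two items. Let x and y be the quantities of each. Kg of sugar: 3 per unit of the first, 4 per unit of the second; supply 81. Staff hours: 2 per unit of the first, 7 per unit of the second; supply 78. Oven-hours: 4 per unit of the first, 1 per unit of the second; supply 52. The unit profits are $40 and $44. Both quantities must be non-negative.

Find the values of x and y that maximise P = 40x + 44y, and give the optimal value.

x = 11, y = 8, maximum P = 792

Extreme points and P = 40x + 44y:
  (0, 0) → P = 0
  (0, 78/7) → P = 3432/7
  (13, 0) → P = 520
  (11, 8) → P = 792

At the optimal vertex, 2x + 7y = 78 and 4x + y = 52.
Solving simultaneously gives x = 11, y = 8.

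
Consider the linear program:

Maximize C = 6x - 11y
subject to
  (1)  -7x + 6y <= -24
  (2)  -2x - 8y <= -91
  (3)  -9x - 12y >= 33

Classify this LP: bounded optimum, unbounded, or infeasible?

The boundaries -7x + 6y = -24 and -2x - 8y = -91 meet at (369/34, 589/68), but that point violates -9x - 12y ≥ 33. Every candidate vertex is excluded by some other constraint, so the feasible region is empty.

infeasible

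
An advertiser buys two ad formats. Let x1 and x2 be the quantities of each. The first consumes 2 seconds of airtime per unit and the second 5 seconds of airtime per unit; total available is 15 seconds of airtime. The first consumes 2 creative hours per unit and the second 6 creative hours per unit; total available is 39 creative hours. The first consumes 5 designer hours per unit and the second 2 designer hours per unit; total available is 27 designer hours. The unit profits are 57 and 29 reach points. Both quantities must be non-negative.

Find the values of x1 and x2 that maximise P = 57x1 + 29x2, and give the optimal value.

x1 = 5, x2 = 1, maximum P = 314

Vertices and P = 57x1 + 29x2:
  (0, 0) → P = 0
  (0, 3) → P = 87
  (27/5, 0) → P = 1539/5
  (5, 1) → P = 314

The optimum lies where 2x1 + 5x2 = 15 and 5x1 + 2x2 = 27.
Solving simultaneously gives x1 = 5, x2 = 1.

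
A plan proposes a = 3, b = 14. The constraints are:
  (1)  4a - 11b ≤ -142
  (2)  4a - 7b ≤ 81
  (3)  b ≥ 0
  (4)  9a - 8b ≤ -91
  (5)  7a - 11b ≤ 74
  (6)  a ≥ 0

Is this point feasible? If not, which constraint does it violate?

not feasible — violates (4)

Constraint (4): 9a - 8b = -85, which is not ≤ -91. All other constraints are satisfied.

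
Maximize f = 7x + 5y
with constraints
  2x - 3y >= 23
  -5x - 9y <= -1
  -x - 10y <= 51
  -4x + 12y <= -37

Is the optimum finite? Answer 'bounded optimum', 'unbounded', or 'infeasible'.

From the feasible point (70/11, -113/33), moving in the direction (12, 4) keeps every constraint satisfied while f increases without bound.

unbounded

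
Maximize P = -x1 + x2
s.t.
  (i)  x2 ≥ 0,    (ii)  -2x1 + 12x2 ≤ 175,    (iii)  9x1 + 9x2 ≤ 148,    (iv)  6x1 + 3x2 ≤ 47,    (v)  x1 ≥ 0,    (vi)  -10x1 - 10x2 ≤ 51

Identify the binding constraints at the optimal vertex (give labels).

(ii) and (v)

Vertices and P = -x1 + x2:
  (47/6, 0) → P = -47/6
  (0, 0) → P = 0
  (1/2, 44/3) → P = 85/6
  (0, 175/12) → P = 175/12

The maximum is at (0, 175/12). Substituting into each constraint, equality holds for (ii) and (v); the remaining constraints have slack.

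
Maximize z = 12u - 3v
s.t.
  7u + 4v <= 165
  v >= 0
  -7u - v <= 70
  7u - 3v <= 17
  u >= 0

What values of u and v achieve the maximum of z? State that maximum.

u = 563/49, v = 148/7, maximum z = 3648/49

Vertices and z = 12u - 3v:
  (563/49, 148/7) → z = 3648/49
  (0, 165/4) → z = -495/4
  (17/7, 0) → z = 204/7
  (0, 0) → z = 0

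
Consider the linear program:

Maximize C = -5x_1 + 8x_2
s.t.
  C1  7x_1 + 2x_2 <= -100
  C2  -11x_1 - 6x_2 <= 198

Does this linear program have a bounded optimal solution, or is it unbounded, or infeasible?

unbounded

From the feasible point (-51/5, -143/10), moving in the direction (-2, 7) keeps every constraint satisfied while C increases without bound.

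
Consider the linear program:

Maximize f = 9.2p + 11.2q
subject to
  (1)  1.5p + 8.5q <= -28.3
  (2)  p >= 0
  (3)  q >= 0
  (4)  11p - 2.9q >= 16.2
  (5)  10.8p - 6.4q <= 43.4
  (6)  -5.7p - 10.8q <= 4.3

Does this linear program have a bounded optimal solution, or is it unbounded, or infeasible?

The boundaries q = 0 and 11p - 2.9q = 16.2 meet at (81/55, 0), but that point violates 1.5p + 8.5q ≤ -28.3. Every candidate vertex is excluded by some other constraint, so the feasible region is empty.

infeasible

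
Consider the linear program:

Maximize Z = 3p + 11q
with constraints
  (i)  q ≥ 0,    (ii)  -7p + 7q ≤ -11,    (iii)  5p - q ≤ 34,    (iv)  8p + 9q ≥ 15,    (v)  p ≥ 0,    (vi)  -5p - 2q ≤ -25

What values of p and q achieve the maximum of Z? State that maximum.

p = 227/28, q = 183/28, maximum Z = 1347/14

Corner points and Z = 3p + 11q:
  (34/5, 0) → Z = 102/5
  (5, 0) → Z = 15
  (227/28, 183/28) → Z = 1347/14
  (197/49, 120/49) → Z = 39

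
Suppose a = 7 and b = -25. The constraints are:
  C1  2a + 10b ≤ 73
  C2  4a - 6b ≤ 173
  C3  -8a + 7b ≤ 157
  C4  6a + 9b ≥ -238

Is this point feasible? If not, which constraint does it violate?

Constraint C2: 4a - 6b = 178, which is not ≤ 173. All other constraints are satisfied.

not feasible — violates C2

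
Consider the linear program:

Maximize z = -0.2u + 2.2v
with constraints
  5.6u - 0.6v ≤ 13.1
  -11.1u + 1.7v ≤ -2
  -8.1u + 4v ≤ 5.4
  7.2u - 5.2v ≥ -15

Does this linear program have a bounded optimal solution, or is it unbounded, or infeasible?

Feasible corners and z = -0.2u + 2.2v:
  (482/155, 2229/310) → z = 4711/310
  (1718/3063, 2538/1021) → z = 82036/15315
  (266/111, 459/74) → z = 79/6
The feasible region has finitely many vertices and no improving ray; the maximum is 4711/310 at (482/155, 2229/310).

bounded optimum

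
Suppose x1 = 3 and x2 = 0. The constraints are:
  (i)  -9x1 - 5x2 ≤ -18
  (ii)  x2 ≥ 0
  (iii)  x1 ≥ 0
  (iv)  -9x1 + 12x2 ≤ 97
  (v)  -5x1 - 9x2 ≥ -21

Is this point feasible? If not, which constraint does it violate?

(i): -27 ≤ -18 ✓
(ii): 0 ≥ 0 ✓
(iii): 3 ≥ 0 ✓
(iv): -27 ≤ 97 ✓
(v): -15 ≥ -21 ✓

feasible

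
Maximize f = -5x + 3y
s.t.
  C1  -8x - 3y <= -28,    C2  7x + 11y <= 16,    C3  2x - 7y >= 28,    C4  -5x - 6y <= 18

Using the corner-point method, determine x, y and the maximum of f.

The feasible region is unbounded (it extends along (6, -5), (11, -7)), but f strictly decreases along every unbounded feasible direction, so there is no improving ray and the maximum is attained at a vertex.

The optimum lies where -8x - 3y = -28 and 2x - 7y = 28.
Solving simultaneously gives x = 140/31, y = -84/31.

x = 140/31, y = -84/31, maximum f = -952/31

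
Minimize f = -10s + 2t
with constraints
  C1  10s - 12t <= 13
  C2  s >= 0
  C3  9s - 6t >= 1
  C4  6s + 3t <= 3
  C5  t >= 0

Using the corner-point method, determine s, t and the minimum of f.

s = 1/2, t = 0, minimum f = -5

Vertices and f = -10s + 2t:
  (1/3, 1/3) → f = -8/3
  (1/9, 0) → f = -10/9
  (1/2, 0) → f = -5

At the optimal vertex, 6s + 3t = 3 and t = 0.
Solving simultaneously gives s = 1/2, t = 0.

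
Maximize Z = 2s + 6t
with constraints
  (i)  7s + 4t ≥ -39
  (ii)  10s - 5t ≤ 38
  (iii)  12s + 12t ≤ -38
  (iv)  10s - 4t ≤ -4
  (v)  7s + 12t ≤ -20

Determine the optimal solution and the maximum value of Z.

s = -97/14, t = 19/8, maximum Z = 11/28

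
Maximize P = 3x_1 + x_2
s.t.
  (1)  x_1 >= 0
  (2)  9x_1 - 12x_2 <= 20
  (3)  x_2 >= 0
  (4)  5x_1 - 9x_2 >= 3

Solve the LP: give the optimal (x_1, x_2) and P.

x_1 = 48/7, x_2 = 73/21, maximum P = 505/21

Vertices and P = 3x_1 + x_2:
  (20/9, 0) → P = 20/3
  (48/7, 73/21) → P = 505/21
  (3/5, 0) → P = 9/5

The optimum lies where 9x_1 - 12x_2 = 20 and 5x_1 - 9x_2 = 3.
Solving simultaneously gives x_1 = 48/7, x_2 = 73/21.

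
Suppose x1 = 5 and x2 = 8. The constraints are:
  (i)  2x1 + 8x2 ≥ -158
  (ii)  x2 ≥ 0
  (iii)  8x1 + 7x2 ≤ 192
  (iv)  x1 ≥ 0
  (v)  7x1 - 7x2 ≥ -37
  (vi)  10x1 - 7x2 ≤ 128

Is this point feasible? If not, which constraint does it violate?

feasible

(i): 74 ≥ -158 ✓
(ii): 8 ≥ 0 ✓
(iii): 96 ≤ 192 ✓
(iv): 5 ≥ 0 ✓
(v): -21 ≥ -37 ✓
(vi): -6 ≤ 128 ✓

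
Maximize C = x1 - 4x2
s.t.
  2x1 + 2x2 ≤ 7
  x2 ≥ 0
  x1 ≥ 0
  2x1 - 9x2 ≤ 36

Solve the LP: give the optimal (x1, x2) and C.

Feasible corners and C = x1 - 4x2:
  (7/2, 0) → C = 7/2
  (0, 7/2) → C = -14
  (0, 0) → C = 0

The optimum lies where 2x1 + 2x2 = 7 and x2 = 0.
Solving simultaneously gives x1 = 7/2, x2 = 0.

x1 = 7/2, x2 = 0, maximum C = 7/2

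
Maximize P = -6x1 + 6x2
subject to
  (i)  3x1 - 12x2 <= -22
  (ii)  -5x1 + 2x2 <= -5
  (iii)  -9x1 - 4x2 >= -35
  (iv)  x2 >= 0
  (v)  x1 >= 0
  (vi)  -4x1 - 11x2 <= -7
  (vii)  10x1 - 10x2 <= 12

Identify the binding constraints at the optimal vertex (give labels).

(ii) and (iii)

Feasible corners and P = -6x1 + 6x2:
  (52/27, 125/54) → P = 7/3
  (83/30, 101/40) → P = -29/20
  (45/19, 65/19) → P = 120/19

The maximum is at (45/19, 65/19). Substituting into each constraint, equality holds for (ii) and (iii); the remaining constraints have slack.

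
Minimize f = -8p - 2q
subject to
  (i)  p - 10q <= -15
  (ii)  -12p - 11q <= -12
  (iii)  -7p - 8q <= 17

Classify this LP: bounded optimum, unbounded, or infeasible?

unbounded

From the feasible point (-45/131, 192/131), moving in the direction (10, 1) keeps every constraint satisfied while f decreases without bound.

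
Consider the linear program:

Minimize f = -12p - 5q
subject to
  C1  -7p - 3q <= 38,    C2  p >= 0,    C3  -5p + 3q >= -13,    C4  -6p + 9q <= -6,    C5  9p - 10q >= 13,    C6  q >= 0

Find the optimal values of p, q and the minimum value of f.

p = 11/3, q = 16/9, minimum f = -476/9

At the optimal vertex, -5p + 3q = -13 and -6p + 9q = -6.
Solving simultaneously gives p = 11/3, q = 16/9.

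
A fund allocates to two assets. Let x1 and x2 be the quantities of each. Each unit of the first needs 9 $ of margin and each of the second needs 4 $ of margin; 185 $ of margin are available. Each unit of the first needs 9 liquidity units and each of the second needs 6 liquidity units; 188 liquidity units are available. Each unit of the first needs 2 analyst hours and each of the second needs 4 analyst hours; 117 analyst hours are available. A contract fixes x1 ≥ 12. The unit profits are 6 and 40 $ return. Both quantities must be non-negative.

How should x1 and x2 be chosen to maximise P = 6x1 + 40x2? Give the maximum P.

x1 = 12, x2 = 40/3, maximum P = 1816/3

The binding constraints are 9x1 + 6x2 = 188 and x1 = 12.
Solving simultaneously gives x1 = 12, x2 = 40/3.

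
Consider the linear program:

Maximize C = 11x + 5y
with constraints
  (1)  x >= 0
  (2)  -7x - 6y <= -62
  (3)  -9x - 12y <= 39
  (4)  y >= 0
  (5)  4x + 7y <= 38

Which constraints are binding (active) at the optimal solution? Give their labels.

(4) and (5)

Extreme points and C = 11x + 5y:
  (62/7, 0) → C = 682/7
  (206/25, 18/25) → C = 2356/25
  (19/2, 0) → C = 209/2

The maximum is at (19/2, 0). Substituting into each constraint, equality holds for (4) and (5); the remaining constraints have slack.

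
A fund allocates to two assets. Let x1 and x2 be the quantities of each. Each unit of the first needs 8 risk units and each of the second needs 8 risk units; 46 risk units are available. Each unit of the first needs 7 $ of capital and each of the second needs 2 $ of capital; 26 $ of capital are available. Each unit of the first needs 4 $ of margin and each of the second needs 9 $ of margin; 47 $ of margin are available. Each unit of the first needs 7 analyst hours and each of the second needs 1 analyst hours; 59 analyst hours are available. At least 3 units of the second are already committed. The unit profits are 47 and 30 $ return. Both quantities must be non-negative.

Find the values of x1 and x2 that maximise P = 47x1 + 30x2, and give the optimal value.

x1 = 11/4, x2 = 3, maximum P = 877/4

The binding constraints are 8x1 + 8x2 = 46 and x2 = 3.
Solving simultaneously gives x1 = 11/4, x2 = 3.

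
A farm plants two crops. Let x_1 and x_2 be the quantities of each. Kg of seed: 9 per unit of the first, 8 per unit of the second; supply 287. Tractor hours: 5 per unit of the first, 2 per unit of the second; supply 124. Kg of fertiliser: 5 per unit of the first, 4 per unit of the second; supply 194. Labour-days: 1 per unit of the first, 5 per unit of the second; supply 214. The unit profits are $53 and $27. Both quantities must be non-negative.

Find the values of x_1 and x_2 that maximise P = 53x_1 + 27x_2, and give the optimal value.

x_1 = 19, x_2 = 29/2, maximum P = 2797/2

The optimum lies where 9x_1 + 8x_2 = 287 and 5x_1 + 2x_2 = 124.
Solving simultaneously gives x_1 = 19, x_2 = 29/2.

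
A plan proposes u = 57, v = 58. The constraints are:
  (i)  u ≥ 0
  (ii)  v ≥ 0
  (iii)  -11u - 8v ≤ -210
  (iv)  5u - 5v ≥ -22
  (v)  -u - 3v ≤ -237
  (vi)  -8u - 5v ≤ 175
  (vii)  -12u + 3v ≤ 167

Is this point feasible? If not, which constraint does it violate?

Constraint (v): -u - 3v = -231, which is not ≤ -237. All other constraints are satisfied.

not feasible — violates (v)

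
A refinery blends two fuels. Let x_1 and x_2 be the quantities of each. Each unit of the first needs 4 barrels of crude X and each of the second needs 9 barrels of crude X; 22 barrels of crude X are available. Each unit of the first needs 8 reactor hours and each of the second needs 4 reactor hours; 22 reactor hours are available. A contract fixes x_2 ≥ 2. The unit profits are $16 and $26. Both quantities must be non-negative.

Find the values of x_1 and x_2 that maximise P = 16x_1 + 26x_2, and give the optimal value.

Vertices and P = 16x_1 + 26x_2:
  (0, 22/9) → P = 572/9
  (0, 2) → P = 52
  (1, 2) → P = 68

The optimum lies where 4x_1 + 9x_2 = 22 and x_2 = 2.
Solving simultaneously gives x_1 = 1, x_2 = 2.

x_1 = 1, x_2 = 2, maximum P = 68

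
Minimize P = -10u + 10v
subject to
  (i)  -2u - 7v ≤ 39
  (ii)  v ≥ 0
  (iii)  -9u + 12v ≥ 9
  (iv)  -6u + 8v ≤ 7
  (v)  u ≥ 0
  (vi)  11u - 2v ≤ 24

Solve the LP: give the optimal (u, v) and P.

The binding constraints are -9u + 12v = 9 and 11u - 2v = 24.
Solving simultaneously gives u = 51/19, v = 105/38.

u = 51/19, v = 105/38, minimum P = 15/19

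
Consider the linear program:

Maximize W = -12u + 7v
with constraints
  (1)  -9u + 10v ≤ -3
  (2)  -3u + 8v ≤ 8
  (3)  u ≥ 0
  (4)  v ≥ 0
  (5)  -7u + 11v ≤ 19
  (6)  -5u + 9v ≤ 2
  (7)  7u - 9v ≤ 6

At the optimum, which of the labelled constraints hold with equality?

Vertices and W = -12u + 7v:
  (1/3, 0) → W = -4
  (47/31, 33/31) → W = -333/31
  (6/7, 0) → W = -72/7
  (4, 22/9) → W = -278/9

The maximum is at (1/3, 0). Substituting into each constraint, equality holds for (1) and (4); the remaining constraints have slack.

(1) and (4)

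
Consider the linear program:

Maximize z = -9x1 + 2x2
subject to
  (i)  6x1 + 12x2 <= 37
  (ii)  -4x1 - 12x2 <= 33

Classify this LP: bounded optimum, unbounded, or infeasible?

From the feasible point (35, -173/12), moving in the direction (-12, 6) keeps every constraint satisfied while z increases without bound.

unbounded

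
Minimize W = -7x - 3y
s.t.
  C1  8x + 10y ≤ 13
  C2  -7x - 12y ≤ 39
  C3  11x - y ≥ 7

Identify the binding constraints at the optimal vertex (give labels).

Feasible corners and W = -7x - 3y:
  (21, -31/2) → W = -201/2
  (83/118, 87/118) → W = -421/59
  (45/139, -478/139) → W = 1119/139

The minimum is at (21, -31/2). Substituting into each constraint, equality holds for C1 and C2; the remaining constraints have slack.

C1 and C2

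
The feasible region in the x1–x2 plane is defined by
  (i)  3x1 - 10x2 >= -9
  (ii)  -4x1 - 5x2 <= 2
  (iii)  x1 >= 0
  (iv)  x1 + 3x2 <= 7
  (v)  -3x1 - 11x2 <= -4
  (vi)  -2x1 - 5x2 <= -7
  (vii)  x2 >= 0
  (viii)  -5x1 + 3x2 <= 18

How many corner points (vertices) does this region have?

4

Of the 28 pairwise boundary intersections, those satisfying every inequality are:
  (43/19, 30/19)
  (5/7, 39/35)
  (7, 0)
  (7/2, 0)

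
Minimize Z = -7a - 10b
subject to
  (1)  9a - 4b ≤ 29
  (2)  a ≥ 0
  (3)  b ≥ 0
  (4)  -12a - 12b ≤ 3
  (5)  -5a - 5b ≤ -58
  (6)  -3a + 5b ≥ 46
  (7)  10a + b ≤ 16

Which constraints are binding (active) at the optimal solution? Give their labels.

Vertices and Z = -7a - 10b:
  (0, 58/5) → Z = -116
  (0, 16) → Z = -160
  (22/45, 100/9) → Z = -1718/15

The minimum is at (0, 16). Substituting into each constraint, equality holds for (2) and (7); the remaining constraints have slack.

(2) and (7)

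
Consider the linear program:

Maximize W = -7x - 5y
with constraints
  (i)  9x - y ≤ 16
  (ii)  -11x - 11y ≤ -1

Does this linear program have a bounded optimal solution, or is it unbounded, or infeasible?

From the feasible point (177/110, -167/110), moving in the direction (-11, 11) keeps every constraint satisfied while W increases without bound.

unbounded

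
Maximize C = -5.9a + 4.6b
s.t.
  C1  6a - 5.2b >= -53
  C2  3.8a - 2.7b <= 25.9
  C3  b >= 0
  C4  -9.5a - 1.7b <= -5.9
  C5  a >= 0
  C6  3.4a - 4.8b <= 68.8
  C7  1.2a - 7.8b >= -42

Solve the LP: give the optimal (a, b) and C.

a = 0, b = 70/13, maximum C = 322/13

Corner points and C = -5.9a + 4.6b:
  (259/38, 0) → C = -15281/380
  (5257/440, 1589/220) → C = -6559/176
  (59/95, 0) → C = -3481/950
  (0, 59/17) → C = 1357/85
  (0, 70/13) → C = 322/13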